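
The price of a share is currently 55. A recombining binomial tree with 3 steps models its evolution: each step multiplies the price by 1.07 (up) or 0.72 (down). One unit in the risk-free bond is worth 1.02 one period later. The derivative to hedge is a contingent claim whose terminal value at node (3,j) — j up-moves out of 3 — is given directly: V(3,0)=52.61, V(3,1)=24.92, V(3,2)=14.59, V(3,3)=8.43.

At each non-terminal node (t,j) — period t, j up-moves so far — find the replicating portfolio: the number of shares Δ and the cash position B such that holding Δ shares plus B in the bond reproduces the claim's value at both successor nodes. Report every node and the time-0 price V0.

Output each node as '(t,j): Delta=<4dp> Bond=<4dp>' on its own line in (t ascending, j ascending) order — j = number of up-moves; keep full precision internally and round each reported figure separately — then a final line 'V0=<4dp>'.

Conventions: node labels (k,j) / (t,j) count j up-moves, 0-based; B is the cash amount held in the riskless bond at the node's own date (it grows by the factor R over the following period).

Since d<R<u, set p* = (R−d)/(u−d) = 0.8571; price each node as the discounted p*-expectation of its children.
Expiry values: V(3,0)=52.6100, V(3,1)=24.9200, V(3,2)=14.5900, V(3,3)=8.4300
(2,0): S=28.5120. Δ = (V_up−V_dn)/(S_up−S_dn) = (24.9200−52.6100)/(30.5078−20.5286) = -2.7748. V = [p*·24.9200 + (1−p*)·52.6100]/1.02 = 28.3095. B = V − Δ·S = 107.4238.
(2,1): S=42.3720. Δ = (V_up−V_dn)/(S_up−S_dn) = (14.5900−24.9200)/(45.3380−30.5078) = -0.6966. V = [p*·14.5900 + (1−p*)·24.9200]/1.02 = 15.7507. B = V − Δ·S = 45.2650.
(2,2): S=62.9695. Δ = (V_up−V_dn)/(S_up−S_dn) = (8.4300−14.5900)/(67.3774−45.3380) = -0.2795. V = [p*·8.4300 + (1−p*)·14.5900]/1.02 = 9.1275. B = V − Δ·S = 26.7275.
(1,0): S=39.6000. Δ = (V_up−V_dn)/(S_up−S_dn) = (15.7507−28.3095)/(42.3720−28.5120) = -0.9061. V = [p*·15.7507 + (1−p*)·28.3095]/1.02 = 17.2008. B = V − Δ·S = 53.0832.
(1,1): S=58.8500. Δ = (V_up−V_dn)/(S_up−S_dn) = (9.1275−15.7507)/(62.9695−42.3720) = -0.3216. V = [p*·9.1275 + (1−p*)·15.7507]/1.02 = 9.8761. B = V − Δ·S = 28.7997.
(0,0): S=55.0000. Δ = (V_up−V_dn)/(S_up−S_dn) = (9.8761−17.2008)/(58.8500−39.6000) = -0.3805. V = [p*·9.8761 + (1−p*)·17.2008]/1.02 = 10.7083. B = V − Δ·S = 31.6360.
Verification: the root portfolio costs Δ(0,0)·S0 + B(0,0) = 10.7083, matching V0.

(0,0): Delta=-0.3805 Bond=31.6360
(1,0): Delta=-0.9061 Bond=53.0832
(1,1): Delta=-0.3216 Bond=28.7997
(2,0): Delta=-2.7748 Bond=107.4238
(2,1): Delta=-0.6966 Bond=45.2650
(2,2): Delta=-0.2795 Bond=26.7275
V0=10.7083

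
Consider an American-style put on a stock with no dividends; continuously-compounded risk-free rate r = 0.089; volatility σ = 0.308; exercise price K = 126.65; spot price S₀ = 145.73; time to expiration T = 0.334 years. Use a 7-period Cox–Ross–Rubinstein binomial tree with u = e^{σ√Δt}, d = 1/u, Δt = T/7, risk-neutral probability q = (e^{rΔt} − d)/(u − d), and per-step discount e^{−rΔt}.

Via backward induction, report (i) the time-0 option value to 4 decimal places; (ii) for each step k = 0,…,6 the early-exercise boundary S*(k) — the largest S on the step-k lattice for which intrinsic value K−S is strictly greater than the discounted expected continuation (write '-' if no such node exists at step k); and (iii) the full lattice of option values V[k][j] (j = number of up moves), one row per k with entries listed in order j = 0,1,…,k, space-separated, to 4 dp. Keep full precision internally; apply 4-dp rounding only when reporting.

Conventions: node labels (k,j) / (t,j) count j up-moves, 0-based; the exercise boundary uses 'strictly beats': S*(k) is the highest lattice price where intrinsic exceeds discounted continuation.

Δt=0.04771  u=1.06959  d=0.93493  q=0.51479  discount=0.99576
step 7 (expiry): payoffs max(K−S,0) = 35.6547 22.5487 7.5551 0.0000 0.0000 0.0000 0.0000 0.0000
step 6: (k=6,j=0): S=97.3279, K−S=29.3221, hold=28.7854 ⇒ V=29.3221 exercise | (k=6,j=1): S=111.3460, K−S=15.3040, hold=14.7673 ⇒ V=15.3040 exercise | (k=6,j=2): S=127.3831, K−S=0.0000, hold=3.6503 ⇒ V=3.6503 continue | (k=6,j=3): S=145.7300, K−S=0.0000, hold=0.0000 ⇒ V=0.0000 continue | (k=6,j=4): S=166.7194, K−S=0.0000, hold=0.0000 ⇒ V=0.0000 continue | (k=6,j=5): S=190.7319, K−S=0.0000, hold=0.0000 ⇒ V=0.0000 continue | (k=6,j=6): S=218.2029, K−S=0.0000, hold=0.0000 ⇒ V=0.0000 continue  boundary S*=111.3460
step 5: (k=5,j=0): S=104.1013, K−S=22.5487, hold=22.0120 ⇒ V=22.5487 exercise | (k=5,j=1): S=119.0949, K−S=7.5551, hold=9.2654 ⇒ V=9.2654 continue | (k=5,j=2): S=136.2481, K−S=0.0000, hold=1.7636 ⇒ V=1.7636 continue | (k=5,j=3): S=155.8718, K−S=0.0000, hold=0.0000 ⇒ V=0.0000 continue | (k=5,j=4): S=178.3219, K−S=0.0000, hold=0.0000 ⇒ V=0.0000 continue | (k=5,j=5): S=204.0055, K−S=0.0000, hold=0.0000 ⇒ V=0.0000 continue  boundary S*=104.1013
step 4: (k=4,j=0): S=111.3460, K−S=15.3040, hold=15.6440 ⇒ V=15.6440 continue | (k=4,j=1): S=127.3831, K−S=0.0000, hold=5.3807 ⇒ V=5.3807 continue | (k=4,j=2): S=145.7300, K−S=0.0000, hold=0.8521 ⇒ V=0.8521 continue | (k=4,j=3): S=166.7194, K−S=0.0000, hold=0.0000 ⇒ V=0.0000 continue | (k=4,j=4): S=190.7319, K−S=0.0000, hold=0.0000 ⇒ V=0.0000 continue  boundary S*=-
step 3: (k=3,j=0): S=119.0949, K−S=7.5551, hold=10.3166 ⇒ V=10.3166 continue | (k=3,j=1): S=136.2481, K−S=0.0000, hold=3.0365 ⇒ V=3.0365 continue | (k=3,j=2): S=155.8718, K−S=0.0000, hold=0.4117 ⇒ V=0.4117 continue | (k=3,j=3): S=178.3219, K−S=0.0000, hold=0.0000 ⇒ V=0.0000 continue  boundary S*=-
step 2: (k=2,j=0): S=127.3831, K−S=0.0000, hold=6.5411 ⇒ V=6.5411 continue | (k=2,j=1): S=145.7300, K−S=0.0000, hold=1.6781 ⇒ V=1.6781 continue | (k=2,j=2): S=166.7194, K−S=0.0000, hold=0.1989 ⇒ V=0.1989 continue  boundary S*=-
step 1: (k=1,j=0): S=136.2481, K−S=0.0000, hold=4.0206 ⇒ V=4.0206 continue | (k=1,j=1): S=155.8718, K−S=0.0000, hold=0.9128 ⇒ V=0.9128 continue  boundary S*=-
step 0: (k=0,j=0): S=145.7300, K−S=0.0000, hold=2.4104 ⇒ V=2.4104 continue  boundary S*=-

price = 2.4104
boundary = - - - - - 104.1013 111.3460
tree:
2.4104
4.0206 0.9128
6.5411 1.6781 0.1989
10.3166 3.0365 0.4117 0.0000
15.6440 5.3807 0.8521 0.0000 0.0000
22.5487 9.2654 1.7636 0.0000 0.0000 0.0000
29.3221 15.3040 3.6503 0.0000 0.0000 0.0000 0.0000
35.6547 22.5487 7.5551 0.0000 0.0000 0.0000 0.0000 0.0000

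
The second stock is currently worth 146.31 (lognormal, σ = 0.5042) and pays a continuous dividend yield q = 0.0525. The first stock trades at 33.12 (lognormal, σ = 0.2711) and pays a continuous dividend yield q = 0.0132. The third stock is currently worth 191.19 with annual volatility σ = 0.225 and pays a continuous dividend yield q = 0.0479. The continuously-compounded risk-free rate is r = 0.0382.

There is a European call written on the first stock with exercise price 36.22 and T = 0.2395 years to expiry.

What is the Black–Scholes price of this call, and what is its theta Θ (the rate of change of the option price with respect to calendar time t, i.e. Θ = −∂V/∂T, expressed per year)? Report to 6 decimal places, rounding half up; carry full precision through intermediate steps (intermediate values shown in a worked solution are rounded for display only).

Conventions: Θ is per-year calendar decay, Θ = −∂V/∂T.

σ√T = 0.2711·√0.2395 = 0.132673
d₁ = (ln(S/K) + (r−q+σ²/2)T) / (σ√T) = (ln(33.12/36.22) + (0.0382−0.0132+0.2711²/2)·0.2395) / 0.132673 = (-0.089474 + 0.014789) / 0.132673 = -0.562930
d₂ = d₁ − σ√T = -0.562930 − 0.132673 = -0.695603
e^{−rT} = 0.990893
e^{−qT} = 0.996844
N(d₁) = 0.286741,  N(d₂) = 0.243339
Call price V = S·e^{−qT}·N(d₁) − K·e^{−rT}·N(d₂) = 9.466894 − 8.733461 = 0.733433
φ(d₁) = (1/√(2π))·e^{−d₁²/2} = 0.340485
Θ = −S·e^{−qT}·φ(d₁)·σ/(2√T) + q·S·e^{−qT}·N(d₁) − r·K·e^{−rT}·N(d₂) = −3.113597 + 0.124963 − 0.333618 = -3.322252

price = 0.733433
Θ = -3.322252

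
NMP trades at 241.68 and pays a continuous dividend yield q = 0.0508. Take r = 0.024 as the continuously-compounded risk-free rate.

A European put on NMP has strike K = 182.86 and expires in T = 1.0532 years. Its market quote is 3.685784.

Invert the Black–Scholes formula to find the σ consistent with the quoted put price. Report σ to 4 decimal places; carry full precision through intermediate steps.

At σ = 0.2337 the Black–Scholes value reproduces the quote:
σ√T = 0.2337·√1.0532 = 0.239836
d₁ = (ln(S/K) + (r−q+σ²/2)T) / (σ√T) = (ln(241.68/182.86) + (0.024−0.0508+0.2337²/2)·1.0532) / 0.239836 = (0.278894 + 0.000535) / 0.239836 = 1.165082
d₂ = d₁ − σ√T = 1.165082 − 0.239836 = 0.925247
e^{−rT} = 0.975040
e^{−qT} = 0.947904
N(−d₁) = 0.121993,  N(−d₂) = 0.177419
V = K·e^{−rT}·N(−d₂) − S·e^{−qT}·N(−d₁) = 31.633034 − 27.947249 = 3.685784 (equal to the quote); since ∂V/∂σ > 0 for all σ, the implied volatility is unique

sigma = 0.2337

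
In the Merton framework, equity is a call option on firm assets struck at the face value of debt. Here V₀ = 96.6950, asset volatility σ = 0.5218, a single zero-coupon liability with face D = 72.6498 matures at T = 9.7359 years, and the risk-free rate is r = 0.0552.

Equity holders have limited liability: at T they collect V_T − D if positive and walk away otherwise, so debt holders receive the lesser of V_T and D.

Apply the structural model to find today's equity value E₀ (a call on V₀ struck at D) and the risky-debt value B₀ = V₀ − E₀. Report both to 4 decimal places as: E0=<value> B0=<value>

E0=71.5756 B0=25.1194

Work the structural quantities from V₀ = 96.6950 against face 72.6498:
d₁ = [ln(V₀/D) + (r + σ²/2)T] / (σ√T)
   = [ln(96.6950/72.6498) + (0.0552 + 0.5·0.5218²)·9.7359] / (0.5218·√9.7359)
   = [0.285911 + 1.862844] / 1.628141 = 1.319759
d₂ = d₁ − σ√T = 1.319759 − 1.628141 = -0.308382
N(d₁) = 0.906542,  N(d₂) = 0.378896,  e^(−rT) = 0.584253
E₀ = V₀·N(d₁) − D·e^(−rT)·N(d₂)
   = 96.6950·0.906542 − 72.6498·0.584253·0.378896 = 71.575557
B₀ = V₀ − E₀ = 96.6950 − 71.575557 = 25.119443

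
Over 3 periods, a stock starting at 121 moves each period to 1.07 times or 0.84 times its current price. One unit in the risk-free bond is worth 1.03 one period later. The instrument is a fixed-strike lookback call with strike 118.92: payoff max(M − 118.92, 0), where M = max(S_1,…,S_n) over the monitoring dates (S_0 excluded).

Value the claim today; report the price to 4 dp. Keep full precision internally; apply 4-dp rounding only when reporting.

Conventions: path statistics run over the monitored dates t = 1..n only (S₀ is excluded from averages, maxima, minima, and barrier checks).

price = 18.6384

Set p* = 0.8261 (from d < R < u); the path-dependent value is the discounted p*-expectation over all price paths.
Enumerate all 2^3 = 8 price paths (U = up ×1.07, D = down ×0.84); each path with k up-moves has probability p*^k·(1−p*)^(3−k).
DDD: M=101.6400, payoff=0.0000, prob=0.005260
UDD: M=129.4700, payoff=10.5500, prob=0.024986
DUD: M=108.7548, payoff=0.0000, prob=0.024986
UUD: M=138.5329, payoff=19.6129, prob=0.118682
DDU: M=101.6400, payoff=0.0000, prob=0.024986
UDU: M=129.4700, payoff=10.5500, prob=0.118682
DUU: M=116.3676, payoff=0.0000, prob=0.118682
UUU: M=148.2302, payoff=29.3102, prob=0.563738
Price = Σ prob·payoff / R^3 = 20.366657 / 1.092727 = 18.6384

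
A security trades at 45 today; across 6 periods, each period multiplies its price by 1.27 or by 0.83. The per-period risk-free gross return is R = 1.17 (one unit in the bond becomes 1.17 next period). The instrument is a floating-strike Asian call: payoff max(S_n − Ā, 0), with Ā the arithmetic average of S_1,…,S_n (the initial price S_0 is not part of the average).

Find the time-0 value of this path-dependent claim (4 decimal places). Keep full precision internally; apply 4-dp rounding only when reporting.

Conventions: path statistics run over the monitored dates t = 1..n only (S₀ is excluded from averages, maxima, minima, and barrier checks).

Risk-neutral up-probability p* = (R−d)/(u−d) = (1.17−0.83)/(1.27−0.83) = 0.7727; the claim prices as the p*-weighted sum of path payoffs discounted by R^6.
Enumerate all 2^6 = 64 price paths (U = up ×1.27, D = down ×0.83); each path with k up-moves has probability p*^k·(1−p*)^(6−k).
DDDDDD: Ā=24.6459, payoff=0.0000, prob=0.000138
UDDDDD: Ā=37.7111, payoff=0.0000, prob=0.000469
DUDDDD: Ā=34.4111, payoff=0.0000, prob=0.000469
UUDDDD: Ā=52.6532, payoff=0.0000, prob=0.001593
DDUDDD: Ā=31.6721, payoff=0.0000, prob=0.000469
UDUDDD: Ā=48.4622, payoff=0.0000, prob=0.001593
DUUDDD: Ā=45.1622, payoff=0.0000, prob=0.001593
UUUDDD: Ā=69.1036, payoff=0.0000, prob=0.005417
DDDUDD: Ā=29.3988, payoff=0.0000, prob=0.000469
UDDUDD: Ā=44.9837, payoff=0.0000, prob=0.001593
DUDUDD: Ā=41.6837, payoff=0.0000, prob=0.001593
UUDUDD: Ā=63.7810, payoff=0.0000, prob=0.005417
DDUUDD: Ā=38.9447, payoff=0.0000, prob=0.001593
UDUUDD: Ā=59.5900, payoff=0.0000, prob=0.005417
DUUUDD: Ā=56.2900, payoff=0.0000, prob=0.005417
UUUUDD: Ā=86.1305, payoff=0.0000, prob=0.018416
DDDDUD: Ā=27.5119, payoff=0.0000, prob=0.000469
UDDDUD: Ā=42.0965, payoff=0.0000, prob=0.001593
DUDDUD: Ā=38.7965, payoff=0.0000, prob=0.001593
UUDDUD: Ā=59.3633, payoff=0.0000, prob=0.005417
DDUDUD: Ā=36.0575, payoff=0.0000, prob=0.001593
UDUDUD: Ā=55.1723, payoff=0.0000, prob=0.005417
DUUDUD: Ā=51.8723, payoff=0.8335, prob=0.005417
UUUDUD: Ā=79.3708, payoff=1.2753, prob=0.018416
DDDUUD: Ā=33.7841, payoff=0.6614, prob=0.001593
UDDUUD: Ā=51.6937, payoff=1.0120, prob=0.005417
DUDUUD: Ā=48.3937, payoff=4.3120, prob=0.005417
UUDUUD: Ā=74.0483, payoff=6.5979, prob=0.018416
DDUUUD: Ā=45.6547, payoff=7.0510, prob=0.005417
UDUUUD: Ā=69.8573, payoff=10.7889, prob=0.018416
DUUUUD: Ā=66.5573, payoff=14.0889, prob=0.018416
UUUUUD: Ā=101.8406, payoff=21.5577, prob=0.062615
DDDDDU: Ā=25.9457, payoff=0.0000, prob=0.000469
UDDDDU: Ā=39.7001, payoff=0.0000, prob=0.001593
DUDDDU: Ā=36.4001, payoff=0.0000, prob=0.001593
UUDDDU: Ā=55.6966, payoff=0.0000, prob=0.005417
DDUDDU: Ā=33.6611, payoff=0.7844, prob=0.001593
UDUDDU: Ā=51.5056, payoff=1.2002, prob=0.005417
DUUDDU: Ā=48.2056, payoff=4.5002, prob=0.005417
UUUDDU: Ā=73.7603, payoff=6.8858, prob=0.018416
DDDUDU: Ā=31.3877, payoff=3.0577, prob=0.001593
UDDUDU: Ā=48.0270, payoff=4.6787, prob=0.005417
DUDUDU: Ā=44.7270, payoff=7.9787, prob=0.005417
UUDUDU: Ā=68.4377, payoff=12.2084, prob=0.018416
DDUUDU: Ā=41.9880, payoff=10.7177, prob=0.005417
UDUUDU: Ā=64.2467, payoff=16.3994, prob=0.018416
DUUUDU: Ā=60.9467, payoff=19.6994, prob=0.018416
UUUUDU: Ā=93.2559, payoff=30.1425, prob=0.062615
DDDDUU: Ā=29.5008, payoff=4.9446, prob=0.001593
UDDDUU: Ā=45.1398, payoff=7.5659, prob=0.005417
DUDDUU: Ā=41.8398, payoff=10.8659, prob=0.005417
UUDDUU: Ā=64.0200, payoff=16.6261, prob=0.018416
DDUDUU: Ā=39.1008, payoff=13.6049, prob=0.005417
UDUDUU: Ā=59.8290, payoff=20.8171, prob=0.018416
DUUDUU: Ā=56.5290, payoff=24.1171, prob=0.018416
UUUDUU: Ā=86.4962, payoff=36.9021, prob=0.062615
DDDUUU: Ā=36.8275, payoff=15.8783, prob=0.005417
UDDUUU: Ā=56.3505, payoff=24.2957, prob=0.018416
DUDUUU: Ā=53.0505, payoff=27.5957, prob=0.018416
UUDUUU: Ā=81.1736, payoff=42.2247, prob=0.062615
DDUUUU: Ā=50.3115, payoff=30.3347, prob=0.018416
UDUUUU: Ā=76.9826, payoff=46.4157, prob=0.062615
DUUUUU: Ā=73.6826, payoff=49.7157, prob=0.062615
UUUUUU: Ā=112.7433, payoff=76.0710, prob=0.212891
Price = Σ prob·payoff / R^6 = 35.177036 / 2.565164 = 13.7134

price = 13.7134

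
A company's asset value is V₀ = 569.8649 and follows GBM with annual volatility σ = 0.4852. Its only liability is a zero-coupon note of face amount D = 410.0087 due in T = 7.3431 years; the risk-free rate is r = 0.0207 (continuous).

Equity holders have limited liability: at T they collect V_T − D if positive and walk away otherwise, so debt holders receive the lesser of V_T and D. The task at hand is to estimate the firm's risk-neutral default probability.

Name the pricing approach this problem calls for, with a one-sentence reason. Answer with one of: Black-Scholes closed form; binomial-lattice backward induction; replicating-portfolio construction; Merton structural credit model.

Key observation: the question is about default risk generated by asset-value dynamics against a debt face of 410.0087 — the structural framework prices exactly that.

framework: Merton structural credit model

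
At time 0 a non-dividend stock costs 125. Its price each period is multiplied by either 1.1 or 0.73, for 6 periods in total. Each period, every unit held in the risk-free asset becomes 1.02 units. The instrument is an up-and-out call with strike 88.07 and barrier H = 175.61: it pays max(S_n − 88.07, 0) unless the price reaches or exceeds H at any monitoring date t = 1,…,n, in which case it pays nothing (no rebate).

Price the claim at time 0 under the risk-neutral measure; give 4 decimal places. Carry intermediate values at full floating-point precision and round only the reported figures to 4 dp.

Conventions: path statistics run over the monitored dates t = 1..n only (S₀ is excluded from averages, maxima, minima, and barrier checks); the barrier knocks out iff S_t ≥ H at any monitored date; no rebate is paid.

Risk-neutral up-probability p* = (R−d)/(u−d) = (1.02−0.73)/(1.1−0.73) = 0.7838; the claim prices as the p*-weighted sum of path payoffs discounted by R^6.
Enumerate all 2^6 = 64 price paths (U = up ×1.1, D = down ×0.73); each path with k up-moves has probability p*^k·(1−p*)^(6−k).
DDDDDD: M=91.2500, payoff=0.0000, prob=0.000102
UDDDDD: M=137.5000, payoff=0.0000, prob=0.000370
DUDDDD: M=100.3750, payoff=0.0000, prob=0.000370
UUDDDD: M=151.2500, payoff=0.0000, prob=0.001343
DDUDDD: M=91.2500, payoff=0.0000, prob=0.000370
UDUDDD: M=137.5000, payoff=0.0000, prob=0.001343
DUUDDD: M=110.4125, payoff=0.0000, prob=0.001343
UUUDDD: M=166.3750, payoff=0.0000, prob=0.004867
DDDUDD: M=91.2500, payoff=0.0000, prob=0.000370
UDDUDD: M=137.5000, payoff=0.0000, prob=0.001343
DUDUDD: M=100.3750, payoff=0.0000, prob=0.001343
UUDUDD: M=151.2500, payoff=0.0000, prob=0.004867
DDUUDD: M=91.2500, payoff=0.0000, prob=0.001343
UDUUDD: M=137.5000, payoff=0.0000, prob=0.004867
DUUUDD: M=121.4537, payoff=0.0000, prob=0.004867
UUUUDD: M=183.0125, payoff=0.0000, prob=0.017643
DDDDUD: M=91.2500, payoff=0.0000, prob=0.000370
UDDDUD: M=137.5000, payoff=0.0000, prob=0.001343
DUDDUD: M=100.3750, payoff=0.0000, prob=0.001343
UUDDUD: M=151.2500, payoff=0.0000, prob=0.004867
DDUDUD: M=91.2500, payoff=0.0000, prob=0.001343
UDUDUD: M=137.5000, payoff=0.0000, prob=0.004867
DUUDUD: M=110.4125, payoff=0.0000, prob=0.004867
UUUDUD: M=166.3750, payoff=9.4574, prob=0.017643
DDDUUD: M=91.2500, payoff=0.0000, prob=0.001343
UDDUUD: M=137.5000, payoff=0.0000, prob=0.004867
DUDUUD: M=100.3750, payoff=0.0000, prob=0.004867
UUDUUD: M=151.2500, payoff=9.4574, prob=0.017643
DDUUUD: M=91.2500, payoff=0.0000, prob=0.004867
UDUUUD: M=137.5000, payoff=9.4574, prob=0.017643
DUUUUD: M=133.5991, payoff=9.4574, prob=0.017643
UUUUUD: M=201.3137, payoff=0.0000, prob=0.063954
DDDDDU: M=91.2500, payoff=0.0000, prob=0.000370
UDDDDU: M=137.5000, payoff=0.0000, prob=0.001343
DUDDDU: M=100.3750, payoff=0.0000, prob=0.001343
UUDDDU: M=151.2500, payoff=0.0000, prob=0.004867
DDUDDU: M=91.2500, payoff=0.0000, prob=0.001343
UDUDDU: M=137.5000, payoff=0.0000, prob=0.004867
DUUDDU: M=110.4125, payoff=0.0000, prob=0.004867
UUUDDU: M=166.3750, payoff=9.4574, prob=0.017643
DDDUDU: M=91.2500, payoff=0.0000, prob=0.001343
UDDUDU: M=137.5000, payoff=0.0000, prob=0.004867
DUDUDU: M=100.3750, payoff=0.0000, prob=0.004867
UUDUDU: M=151.2500, payoff=9.4574, prob=0.017643
DDUUDU: M=91.2500, payoff=0.0000, prob=0.004867
UDUUDU: M=137.5000, payoff=9.4574, prob=0.017643
DUUUDU: M=121.4537, payoff=9.4574, prob=0.017643
UUUUDU: M=183.0125, payoff=0.0000, prob=0.063954
DDDDUU: M=91.2500, payoff=0.0000, prob=0.001343
UDDDUU: M=137.5000, payoff=0.0000, prob=0.004867
DUDDUU: M=100.3750, payoff=0.0000, prob=0.004867
UUDDUU: M=151.2500, payoff=9.4574, prob=0.017643
DDUDUU: M=91.2500, payoff=0.0000, prob=0.004867
UDUDUU: M=137.5000, payoff=9.4574, prob=0.017643
DUUDUU: M=110.4125, payoff=9.4574, prob=0.017643
UUUDUU: M=166.3750, payoff=58.8890, prob=0.063954
DDDUUU: M=91.2500, payoff=0.0000, prob=0.004867
UDDUUU: M=137.5000, payoff=9.4574, prob=0.017643
DUDUUU: M=100.3750, payoff=9.4574, prob=0.017643
UUDUUU: M=151.2500, payoff=58.8890, prob=0.063954
DDUUUU: M=97.5274, payoff=9.4574, prob=0.017643
UDUUUU: M=146.9590, payoff=58.8890, prob=0.063954
DUUUUU: M=146.9590, payoff=58.8890, prob=0.063954
UUUUUU: M=221.4451, payoff=0.0000, prob=0.231834
Price = Σ prob·payoff / R^6 = 17.400754 / 1.126162 = 15.4514

price = 15.4514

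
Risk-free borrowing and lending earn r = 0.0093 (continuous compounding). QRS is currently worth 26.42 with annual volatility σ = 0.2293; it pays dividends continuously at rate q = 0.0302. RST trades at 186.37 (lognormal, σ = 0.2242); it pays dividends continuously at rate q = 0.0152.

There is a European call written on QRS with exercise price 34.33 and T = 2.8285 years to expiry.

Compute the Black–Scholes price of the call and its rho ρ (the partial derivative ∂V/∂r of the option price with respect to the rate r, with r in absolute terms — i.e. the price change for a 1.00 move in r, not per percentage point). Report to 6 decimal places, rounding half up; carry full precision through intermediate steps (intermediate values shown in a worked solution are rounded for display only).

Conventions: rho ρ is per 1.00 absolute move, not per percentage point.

σ√T = 0.2293·√2.8285 = 0.385640
d₁ = (ln(S/K) + (r−q+σ²/2)T) / (σ√T) = (ln(26.42/34.33) + (0.0093−0.0302+0.2293²/2)·2.8285) / 0.385640 = (-0.261898 + 0.015243) / 0.385640 = -0.639599
d₂ = d₁ − σ√T = -0.639599 − 0.385640 = -1.025239
e^{−rT} = 0.974038
e^{−qT} = 0.918126
N(d₁) = 0.261217,  N(d₂) = 0.152625
Call price V = S·e^{−qT}·N(d₁) − K·e^{−rT}·N(d₂) = 6.336307 − 5.103595 = 1.232712
ρ = K·T·e^{−rT}·N(d₂) = 14.435519

price = 1.232712
ρ = 14.435519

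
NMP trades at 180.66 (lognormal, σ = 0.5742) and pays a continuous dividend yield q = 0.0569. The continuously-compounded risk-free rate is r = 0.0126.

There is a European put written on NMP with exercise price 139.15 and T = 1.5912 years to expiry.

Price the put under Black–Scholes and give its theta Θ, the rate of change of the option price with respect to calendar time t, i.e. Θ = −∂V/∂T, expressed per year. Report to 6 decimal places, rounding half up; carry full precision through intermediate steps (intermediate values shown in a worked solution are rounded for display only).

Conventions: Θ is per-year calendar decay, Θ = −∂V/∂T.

σ√T = 0.5742·√1.5912 = 0.724312
d₁ = (ln(S/K) + (r−q+σ²/2)T) / (σ√T) = (ln(180.66/139.15) + (0.0126−0.0569+0.5742²/2)·1.5912) / 0.724312 = (0.261064 + 0.191824) / 0.724312 = 0.625267
d₂ = d₁ − σ√T = 0.625267 − 0.724312 = -0.099045
e^{−rT} = 0.980151
e^{−qT} = 0.913438
N(−d₁) = 0.265898,  N(−d₂) = 0.539449
Put price V = K·e^{−rT}·N(−d₂) − S·e^{−qT}·N(−d₁) = 73.574318 − 43.878974 = 29.695344
φ(d₁) = (1/√(2π))·e^{−d₁²/2} = 0.328106
Θ = −S·e^{−qT}·φ(d₁)·σ/(2√T) − q·S·e^{−qT}·N(−d₁) + r·K·e^{−rT}·N(−d₂) = −12.323290 − 2.496714 + 0.927036 = -13.892967

price = 29.695344
Θ = -13.892967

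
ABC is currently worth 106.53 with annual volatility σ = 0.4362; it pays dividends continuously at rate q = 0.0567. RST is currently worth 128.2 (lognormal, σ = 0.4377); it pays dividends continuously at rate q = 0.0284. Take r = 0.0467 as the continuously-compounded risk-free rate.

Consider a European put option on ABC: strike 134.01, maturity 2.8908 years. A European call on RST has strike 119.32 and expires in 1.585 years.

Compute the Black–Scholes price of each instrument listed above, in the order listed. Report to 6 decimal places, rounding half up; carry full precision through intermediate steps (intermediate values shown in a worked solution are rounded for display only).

price(ABC put K=134.01) = 45.050293
price(RST call K=119.32) = 31.616774

[ABC put K=134.01]
σ√T = 0.4362·√2.8908 = 0.741643
d₁ = (ln(S/K) + (r−q+σ²/2)T) / (σ√T) = (ln(106.53/134.01) + (0.0467−0.0567+0.4362²/2)·2.8908) / 0.741643 = (-0.229488 + 0.246109) / 0.741643 = 0.022411
d₂ = d₁ − σ√T = 0.022411 − 0.741643 = -0.719231
e^{−rT} = 0.873716
e^{−qT} = 0.848820
N(−d₁) = 0.491060,  N(−d₂) = 0.764001
price = K·e^{−rT}·N(−d₂) − S·e^{−qT}·N(−d₁) = 89.454280 − 44.403987 = 45.050293
[RST call K=119.32]
σ√T = 0.4377·√1.585 = 0.551050
d₁ = (ln(S/K) + (r−q+σ²/2)T) / (σ√T) = (ln(128.2/119.32) + (0.0467−0.0284+0.4377²/2)·1.585) / 0.551050 = (0.071783 + 0.180834) / 0.551050 = 0.458427
d₂ = d₁ − σ√T = 0.458427 − 0.551050 = -0.092623
e^{−rT} = 0.928654
e^{−qT} = 0.955984
N(d₁) = 0.676677,  N(d₂) = 0.463101
price = S·e^{−qT}·N(d₁) − K·e^{−rT}·N(d₂) = 82.931627 − 51.314854 = 31.616774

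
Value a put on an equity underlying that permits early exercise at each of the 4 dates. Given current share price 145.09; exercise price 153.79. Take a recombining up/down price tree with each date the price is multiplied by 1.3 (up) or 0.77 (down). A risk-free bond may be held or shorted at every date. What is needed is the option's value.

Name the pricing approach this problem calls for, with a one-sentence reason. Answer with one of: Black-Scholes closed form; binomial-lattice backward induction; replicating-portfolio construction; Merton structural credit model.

framework: binomial-lattice backward induction

Key observation: the exercise right at every one of the 4 steps is what matters: each node needs max(153.79 − S, continuation), which only the stepwise tree valuation starting from spot 145.09 delivers.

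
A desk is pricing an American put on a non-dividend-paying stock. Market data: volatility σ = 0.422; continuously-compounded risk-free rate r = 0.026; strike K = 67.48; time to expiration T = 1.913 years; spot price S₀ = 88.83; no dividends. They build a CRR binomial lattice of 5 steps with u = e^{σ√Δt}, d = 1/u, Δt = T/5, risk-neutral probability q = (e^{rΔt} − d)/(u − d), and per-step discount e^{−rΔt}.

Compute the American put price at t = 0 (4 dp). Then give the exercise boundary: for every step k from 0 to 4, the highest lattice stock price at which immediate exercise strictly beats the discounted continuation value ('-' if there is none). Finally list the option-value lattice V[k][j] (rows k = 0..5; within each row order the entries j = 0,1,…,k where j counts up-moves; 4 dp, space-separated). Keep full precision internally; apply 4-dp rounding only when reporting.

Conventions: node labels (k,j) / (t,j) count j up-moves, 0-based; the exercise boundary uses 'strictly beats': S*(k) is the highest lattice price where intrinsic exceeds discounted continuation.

Δt=0.38260  u=1.29826  d=0.77026  q=0.45405  discount=0.99010
step 5 (expiry): payoffs max(K−S,0) = 43.3950 26.8850 0.0000 0.0000 0.0000 0.0000
step 4: (k=4,j=0): S=31.2687, K−S=36.2113, hold=35.5434 ⇒ V=36.2113 exercise | (k=4,j=1): S=52.7029, K−S=14.7771, hold=14.5327 ⇒ V=14.7771 exercise | (k=4,j=2): S=88.8300, K−S=0.0000, hold=0.0000 ⇒ V=0.0000 continue | (k=4,j=3): S=149.7216, K−S=0.0000, hold=0.0000 ⇒ V=0.0000 continue | (k=4,j=4): S=252.3536, K−S=0.0000, hold=0.0000 ⇒ V=0.0000 continue  boundary S*=52.7029
step 3: (k=3,j=0): S=40.5950, K−S=26.8850, hold=26.2171 ⇒ V=26.8850 exercise | (k=3,j=1): S=68.4222, K−S=0.0000, hold=7.9878 ⇒ V=7.9878 continue | (k=3,j=2): S=115.3246, K−S=0.0000, hold=0.0000 ⇒ V=0.0000 continue | (k=3,j=3): S=194.3780, K−S=0.0000, hold=0.0000 ⇒ V=0.0000 continue  boundary S*=40.5950
step 2: (k=2,j=0): S=52.7029, K−S=14.7771, hold=18.1236 ⇒ V=18.1236 continue | (k=2,j=1): S=88.8300, K−S=0.0000, hold=4.3178 ⇒ V=4.3178 continue | (k=2,j=2): S=149.7216, K−S=0.0000, hold=0.0000 ⇒ V=0.0000 continue  boundary S*=-
step 1: (k=1,j=0): S=68.4222, K−S=0.0000, hold=11.7378 ⇒ V=11.7378 continue | (k=1,j=1): S=115.3246, K−S=0.0000, hold=2.3340 ⇒ V=2.3340 continue  boundary S*=-
step 0: (k=0,j=0): S=88.8300, K−S=0.0000, hold=7.3941 ⇒ V=7.3941 continue  boundary S*=-

price = 7.3941
boundary = - - - 40.5950 52.7029
tree:
7.3941
11.7378 2.3340
18.1236 4.3178 0.0000
26.8850 7.9878 0.0000 0.0000
36.2113 14.7771 0.0000 0.0000 0.0000
43.3950 26.8850 0.0000 0.0000 0.0000 0.0000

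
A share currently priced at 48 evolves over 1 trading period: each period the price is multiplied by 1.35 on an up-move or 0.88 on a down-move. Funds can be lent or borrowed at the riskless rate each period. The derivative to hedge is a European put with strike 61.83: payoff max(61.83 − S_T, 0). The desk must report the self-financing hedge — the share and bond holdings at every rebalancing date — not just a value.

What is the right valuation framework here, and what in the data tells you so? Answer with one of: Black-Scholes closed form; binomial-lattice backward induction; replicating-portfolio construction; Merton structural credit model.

framework: replicating-portfolio construction

Key observation: the mandate to exhibit the hedge at every date and state singles out the replicating-portfolio construction on the 1-period tree with factors 1.35 and 0.88 from 48.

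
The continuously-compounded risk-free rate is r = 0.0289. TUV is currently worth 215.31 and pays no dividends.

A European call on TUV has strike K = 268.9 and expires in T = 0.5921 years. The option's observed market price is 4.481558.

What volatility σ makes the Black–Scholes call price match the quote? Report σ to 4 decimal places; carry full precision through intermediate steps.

At σ = 0.2759 the Black–Scholes value reproduces the quote:
σ√T = 0.2759·√0.5921 = 0.212300
d₁ = (ln(S/K) + (r+σ²/2)T) / (σ√T) = (ln(215.31/268.9) + (0.0289+0.2759²/2)·0.5921) / 0.212300 = (-0.222261 + 0.039647) / 0.212300 = -0.860169
d₂ = d₁ − σ√T = -0.860169 − 0.212300 = -1.072468
e^{−rT} = 0.983034
N(d₁) = 0.194848,  N(d₂) = 0.141755
V = S·N(d₁) − K·e^{−rT}·N(d₂) = 41.952739 − 37.471181 = 4.481558 (the observed quote) — the price is monotone increasing in volatility, hence this σ is the only solution

sigma = 0.2759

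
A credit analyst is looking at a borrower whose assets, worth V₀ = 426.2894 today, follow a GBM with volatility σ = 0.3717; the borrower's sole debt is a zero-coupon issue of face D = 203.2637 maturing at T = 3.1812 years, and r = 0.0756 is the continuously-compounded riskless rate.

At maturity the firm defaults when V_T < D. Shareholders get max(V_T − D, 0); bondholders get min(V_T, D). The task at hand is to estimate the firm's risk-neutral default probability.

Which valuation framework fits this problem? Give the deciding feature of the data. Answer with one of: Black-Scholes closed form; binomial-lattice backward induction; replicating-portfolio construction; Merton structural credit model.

Key observation: the question is about default risk generated by asset-value dynamics against a debt face of 203.2637 — the structural framework prices exactly that.

framework: Merton structural credit model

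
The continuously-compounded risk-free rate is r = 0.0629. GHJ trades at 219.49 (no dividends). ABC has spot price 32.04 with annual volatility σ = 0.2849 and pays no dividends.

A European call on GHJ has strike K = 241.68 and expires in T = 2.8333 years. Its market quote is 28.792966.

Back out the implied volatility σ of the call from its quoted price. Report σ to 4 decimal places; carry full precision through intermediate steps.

sigma = 0.1340

At σ = 0.1340 the Black–Scholes value reproduces the quote:
σ√T = 0.134·√2.8333 = 0.225554
d₁ = (ln(S/K) + (r+σ²/2)T) / (σ√T) = (ln(219.49/241.68) + (0.0629+0.134²/2)·2.8333) / 0.225554 = (-0.096308 + 0.203652) / 0.225554 = 0.475912
d₂ = d₁ − σ√T = 0.475912 − 0.225554 = 0.250358
e^{−rT} = 0.836763
N(d₁) = 0.682932,  N(d₂) = 0.598845
V = S·N(d₁) − K·e^{−rT}·N(d₂) = 149.896656 − 121.103690 = 28.792966 (the quoted price), and the Black–Scholes price is strictly increasing in σ, so σ is unique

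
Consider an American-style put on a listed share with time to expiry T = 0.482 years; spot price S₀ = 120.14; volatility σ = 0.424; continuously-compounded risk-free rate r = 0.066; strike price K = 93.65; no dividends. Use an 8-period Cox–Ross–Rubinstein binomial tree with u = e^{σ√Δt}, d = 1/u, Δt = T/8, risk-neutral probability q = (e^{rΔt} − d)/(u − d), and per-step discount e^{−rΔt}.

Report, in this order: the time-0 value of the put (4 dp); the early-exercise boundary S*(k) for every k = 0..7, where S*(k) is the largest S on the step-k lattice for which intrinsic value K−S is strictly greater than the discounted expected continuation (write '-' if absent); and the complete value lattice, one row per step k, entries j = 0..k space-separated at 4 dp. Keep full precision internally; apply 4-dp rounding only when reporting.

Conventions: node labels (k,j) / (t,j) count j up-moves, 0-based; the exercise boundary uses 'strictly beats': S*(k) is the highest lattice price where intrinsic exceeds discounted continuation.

Δt=0.06025, u=1.10968, d=0.90116, q=0.49311, disc=e^(-rΔt)=0.99603
k=8 terminal: V=max(K-S,0) → 41.3989 29.3081 14.4196 0.0000 0.0000 0.0000 0.0000 0.0000 0.0000
k=7: j=0 S=57.9822 intr=35.6678 cont=35.2961 V=35.6678[EX]; j=1 S=71.3991 intr=22.2509 cont=21.8792 V=22.2509[EX]; j=2 S=87.9206 intr=5.7294 cont=7.2801 V=7.2801[hold]; j=3 S=108.2651 intr=0.0000 cont=0.0000 V=0.0000[hold]; j=4 S=133.3173 intr=0.0000 cont=0.0000 V=0.0000[hold]; j=5 S=164.1665 intr=0.0000 cont=0.0000 V=0.0000[hold]; j=6 S=202.1541 intr=0.0000 cont=0.0000 V=0.0000[hold]; j=7 S=248.9319 intr=0.0000 cont=0.0000 V=0.0000[hold]  S*(7)=71.3991
k=6: j=0 S=64.3419 intr=29.3081 cont=28.9365 V=29.3081[EX]; j=1 S=79.2304 intr=14.4196 cont=14.8096 V=14.8096[hold]; j=2 S=97.5640 intr=0.0000 cont=3.6756 V=3.6756[hold]; j=3 S=120.1400 intr=0.0000 cont=0.0000 V=0.0000[hold]; j=4 S=147.9400 intr=0.0000 cont=0.0000 V=0.0000[hold]; j=5 S=182.1728 intr=0.0000 cont=0.0000 V=0.0000[hold]; j=6 S=224.3270 intr=0.0000 cont=0.0000 V=0.0000[hold]  S*(6)=64.3419
k=5: j=0 S=71.3991 intr=22.2509 cont=22.0708 V=22.2509[EX]; j=1 S=87.9206 intr=5.7294 cont=9.2823 V=9.2823[hold]; j=2 S=108.2651 intr=0.0000 cont=1.8557 V=1.8557[hold]; j=3 S=133.3173 intr=0.0000 cont=0.0000 V=0.0000[hold]; j=4 S=164.1665 intr=0.0000 cont=0.0000 V=0.0000[hold]; j=5 S=202.1541 intr=0.0000 cont=0.0000 V=0.0000[hold]  S*(5)=71.3991
k=4: j=0 S=79.2304 intr=14.4196 cont=15.7930 V=15.7930[hold]; j=1 S=97.5640 intr=0.0000 cont=5.5978 V=5.5978[hold]; j=2 S=120.1400 intr=0.0000 cont=0.9369 V=0.9369[hold]; j=3 S=147.9400 intr=0.0000 cont=0.0000 V=0.0000[hold]; j=4 S=182.1728 intr=0.0000 cont=0.0000 V=0.0000[hold]  S*(4)=-
k=3: j=0 S=87.9206 intr=5.7294 cont=10.7229 V=10.7229[hold]; j=1 S=108.2651 intr=0.0000 cont=3.2864 V=3.2864[hold]; j=2 S=133.3173 intr=0.0000 cont=0.4730 V=0.4730[hold]; j=3 S=164.1665 intr=0.0000 cont=0.0000 V=0.0000[hold]  S*(3)=-
k=2: j=0 S=97.5640 intr=0.0000 cont=7.0279 V=7.0279[hold]; j=1 S=120.1400 intr=0.0000 cont=1.8915 V=1.8915[hold]; j=2 S=147.9400 intr=0.0000 cont=0.2388 V=0.2388[hold]  S*(2)=-
k=1: j=0 S=108.2651 intr=0.0000 cont=4.4772 V=4.4772[hold]; j=1 S=133.3173 intr=0.0000 cont=1.0723 V=1.0723[hold]  S*(1)=-
k=0: j=0 S=120.1400 intr=0.0000 cont=2.7871 V=2.7871[hold]  S*(0)=-

price = 2.7871
boundary = - - - - - 71.3991 64.3419 71.3991
tree:
2.7871
4.4772 1.0723
7.0279 1.8915 0.2388
10.7229 3.2864 0.4730 0.0000
15.7930 5.5978 0.9369 0.0000 0.0000
22.2509 9.2823 1.8557 0.0000 0.0000 0.0000
29.3081 14.8096 3.6756 0.0000 0.0000 0.0000 0.0000
35.6678 22.2509 7.2801 0.0000 0.0000 0.0000 0.0000 0.0000
41.3989 29.3081 14.4196 0.0000 0.0000 0.0000 0.0000 0.0000 0.0000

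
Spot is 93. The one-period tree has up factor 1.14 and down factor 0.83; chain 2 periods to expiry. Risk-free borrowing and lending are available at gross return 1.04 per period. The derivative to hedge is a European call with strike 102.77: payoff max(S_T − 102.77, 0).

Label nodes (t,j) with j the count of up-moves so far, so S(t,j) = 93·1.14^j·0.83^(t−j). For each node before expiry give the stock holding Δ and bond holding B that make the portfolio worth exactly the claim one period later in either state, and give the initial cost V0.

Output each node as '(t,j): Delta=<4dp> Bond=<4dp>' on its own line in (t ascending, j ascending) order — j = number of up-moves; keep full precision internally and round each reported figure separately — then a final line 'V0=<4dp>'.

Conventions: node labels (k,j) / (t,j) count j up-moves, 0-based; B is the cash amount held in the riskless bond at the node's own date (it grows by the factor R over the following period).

(0,0): Delta=0.4088 Bond=-30.3398
(1,0): Delta=0.0000 Bond=0.0000
(1,1): Delta=0.5505 Bond=-46.5789
V0=7.6763

Under the risk-neutral measure, an up-move has probability p* = (R−d)/(u−d) = 0.6774 and values discount at R = 1.04.
At maturity the claim pays: V(2,0)=0.0000, V(2,1)=0.0000, V(2,2)=18.0928
(1,0): S=77.1900. Δ = (V_up−V_dn)/(S_up−S_dn) = (0.0000−0.0000)/(87.9966−64.0677) = 0.0000. V = [p*·0.0000 + (1−p*)·0.0000]/1.04 = 0.0000. B = V − Δ·S = 0.0000.
(1,1): S=106.0200. Δ = (V_up−V_dn)/(S_up−S_dn) = (18.0928−0.0000)/(120.8628−87.9966) = 0.5505. V = [p*·18.0928 + (1−p*)·0.0000]/1.04 = 11.7850. B = V − Δ·S = -46.5789.
(0,0): S=93.0000. Δ = (V_up−V_dn)/(S_up−S_dn) = (11.7850−0.0000)/(106.0200−77.1900) = 0.4088. V = [p*·11.7850 + (1−p*)·0.0000]/1.04 = 7.6763. B = V − Δ·S = -30.3398.
As a check, the time-0 holding Δ(0,0)·S0 + B(0,0) comes to 7.6763 — exactly V0.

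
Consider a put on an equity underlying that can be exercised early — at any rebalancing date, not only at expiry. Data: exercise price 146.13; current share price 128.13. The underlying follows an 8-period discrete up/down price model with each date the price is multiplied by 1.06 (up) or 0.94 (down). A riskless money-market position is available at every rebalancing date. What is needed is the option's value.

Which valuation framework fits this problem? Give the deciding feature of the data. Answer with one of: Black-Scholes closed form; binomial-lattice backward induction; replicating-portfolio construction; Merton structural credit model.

framework: binomial-lattice backward induction

Key observation: an American put (K = 146.13, S₀ = 128.13) on a 8-date tree has no closed form — the optimal stopping decision is embedded and must be resolved recursively from expiry.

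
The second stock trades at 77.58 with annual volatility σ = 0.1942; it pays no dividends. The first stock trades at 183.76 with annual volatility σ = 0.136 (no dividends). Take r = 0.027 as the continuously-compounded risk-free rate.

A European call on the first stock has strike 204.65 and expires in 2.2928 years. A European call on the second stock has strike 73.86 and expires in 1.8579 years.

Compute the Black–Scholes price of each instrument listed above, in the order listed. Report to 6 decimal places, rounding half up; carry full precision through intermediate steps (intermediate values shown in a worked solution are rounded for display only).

[the first stock call K=204.65]
σ√T = 0.136·√2.2928 = 0.205931
d₁ = (ln(S/K) + (r+σ²/2)T) / (σ√T) = (ln(183.76/204.65) + (0.027+0.136²/2)·2.2928) / 0.205931 = (-0.107671 + 0.083109) / 0.205931 = -0.119269
d₂ = d₁ − σ√T = -0.119269 − 0.205931 = -0.325200
e^{−rT} = 0.939972
N(d₁) = 0.452531,  N(d₂) = 0.372515
price = S·N(d₁) − K·e^{−rT}·N(d₂) = 83.157108 − 71.658871 = 11.498237
[the second stock call K=73.86]
σ√T = 0.1942·√1.8579 = 0.264704
d₁ = (ln(S/K) + (r+σ²/2)T) / (σ√T) = (ln(77.58/73.86) + (0.027+0.1942²/2)·1.8579) / 0.264704 = (0.049138 + 0.085197) / 0.264704 = 0.507494
d₂ = d₁ − σ√T = 0.507494 − 0.264704 = 0.242790
e^{−rT} = 0.951074
N(d₁) = 0.694096,  N(d₂) = 0.595916
price = S·N(d₁) − K·e^{−rT}·N(d₂) = 53.847956 − 41.860911 = 11.987045

price(the first stock call K=204.65) = 11.498237
price(the second stock call K=73.86) = 11.987045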